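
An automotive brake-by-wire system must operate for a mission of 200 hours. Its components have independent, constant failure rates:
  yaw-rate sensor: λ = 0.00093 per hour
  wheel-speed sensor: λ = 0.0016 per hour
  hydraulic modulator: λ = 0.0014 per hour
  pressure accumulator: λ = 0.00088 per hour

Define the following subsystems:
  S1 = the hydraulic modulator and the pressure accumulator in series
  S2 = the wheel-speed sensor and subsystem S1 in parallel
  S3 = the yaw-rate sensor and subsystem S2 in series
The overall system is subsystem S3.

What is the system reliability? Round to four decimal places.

0.7470

R(yaw-rate sensor) = exp(−0.00093 × 200) = 0.830274
R(wheel-speed sensor) = exp(−0.0016 × 200) = 0.726149
R(hydraulic modulator) = exp(−0.0014 × 200) = 0.755784
R(pressure accumulator) = exp(−0.00088 × 200) = 0.838618
Series (hydraulic modulator and pressure accumulator): 0.755784 × 0.838618 = 0.633814
Parallel (wheel-speed sensor and [0.633814]): 1 − (1 − 0.726149)(1 − 0.633814) = 0.899720
Series (yaw-rate sensor and [0.899720]): 0.830274 × 0.899720 = 0.7470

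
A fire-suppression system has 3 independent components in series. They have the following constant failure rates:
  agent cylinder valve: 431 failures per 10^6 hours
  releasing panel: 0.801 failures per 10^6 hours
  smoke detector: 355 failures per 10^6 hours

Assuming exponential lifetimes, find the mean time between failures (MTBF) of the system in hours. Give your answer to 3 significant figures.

Series of exponential components: λ_sys = Σ λ_i
λ_sys = 0.000431 + 0.000000801 + 0.000355 = 7.8680e-04 /h
MTBF = 1 / λ_sys = 1270 h

1270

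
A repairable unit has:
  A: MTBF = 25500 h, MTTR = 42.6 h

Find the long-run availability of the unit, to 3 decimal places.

A(A) = MTBF/(MTBF+MTTR) = 25500/(25500+42.6) = 0.998

0.998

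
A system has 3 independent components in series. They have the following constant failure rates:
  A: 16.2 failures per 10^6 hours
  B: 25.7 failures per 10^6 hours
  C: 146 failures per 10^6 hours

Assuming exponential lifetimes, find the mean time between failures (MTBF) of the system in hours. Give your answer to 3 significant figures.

5320

Series of exponential components: λ_sys = Σ λ_i
λ_sys = 0.0000162 + 0.0000257 + 0.000146 = 1.8790e-04 /h
MTBF = 1 / λ_sys = 5320 h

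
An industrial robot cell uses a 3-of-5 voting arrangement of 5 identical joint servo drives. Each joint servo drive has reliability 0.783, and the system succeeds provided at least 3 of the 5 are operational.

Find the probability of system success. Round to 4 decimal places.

0.9282

R = Σ_{i=3}^{5} C(5,i) p^i (1−p)^{5−i} with p = 0.783
C(5,3)·0.783^3·0.217^2 = 0.226050
C(5,4)·0.783^4·0.217^1 = 0.407828
C(5,5)·0.783^5·0.217^0 = 0.294313
Sum = 0.9282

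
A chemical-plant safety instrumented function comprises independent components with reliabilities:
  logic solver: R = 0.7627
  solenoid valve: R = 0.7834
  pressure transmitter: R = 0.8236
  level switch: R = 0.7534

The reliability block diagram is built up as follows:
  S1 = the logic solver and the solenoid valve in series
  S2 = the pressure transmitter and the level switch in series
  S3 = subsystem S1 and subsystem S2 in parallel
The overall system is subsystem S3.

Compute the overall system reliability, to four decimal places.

Series (logic solver and solenoid valve): 0.762700 × 0.783400 = 0.597499
Series (pressure transmitter and level switch): 0.823600 × 0.753400 = 0.620500
Parallel ([0.597499] and [0.620500]): 1 − (1 − 0.597499)(1 − 0.620500) = 0.8473

0.8473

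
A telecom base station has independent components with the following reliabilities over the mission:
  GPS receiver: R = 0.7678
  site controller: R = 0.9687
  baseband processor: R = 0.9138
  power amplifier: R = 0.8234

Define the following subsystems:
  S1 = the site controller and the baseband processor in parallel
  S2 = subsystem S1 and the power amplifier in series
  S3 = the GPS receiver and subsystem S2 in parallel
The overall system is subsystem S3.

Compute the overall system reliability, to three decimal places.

Parallel (site controller and baseband processor): 1 − (1 − 0.96870)(1 − 0.91380) = 0.99730
Series ([0.99730] and power amplifier): 0.99730 × 0.82340 = 0.82118
Parallel (GPS receiver and [0.82118]): 1 − (1 − 0.76780)(1 − 0.82118) = 0.958

0.958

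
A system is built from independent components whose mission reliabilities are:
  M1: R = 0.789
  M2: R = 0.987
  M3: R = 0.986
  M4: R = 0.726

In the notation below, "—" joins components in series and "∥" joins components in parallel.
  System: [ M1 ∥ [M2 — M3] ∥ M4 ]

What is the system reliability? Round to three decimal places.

Series (M2 and M3): 0.98700 × 0.98600 = 0.97318
Parallel (M1, [0.97318], and M4): 1 − (1 − 0.78900)(1 − 0.97318)(1 − 0.72600) = 0.998

0.998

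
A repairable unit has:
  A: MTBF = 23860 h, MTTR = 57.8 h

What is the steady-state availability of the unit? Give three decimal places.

A(A) = MTBF/(MTBF+MTTR) = 23860/(23860+57.8) = 0.998

0.998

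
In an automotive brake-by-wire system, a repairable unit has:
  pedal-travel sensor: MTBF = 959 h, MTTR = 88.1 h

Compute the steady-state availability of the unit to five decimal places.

A(pedal-travel sensor) = MTBF/(MTBF+MTTR) = 959/(959+88.1) = 0.91586

0.91586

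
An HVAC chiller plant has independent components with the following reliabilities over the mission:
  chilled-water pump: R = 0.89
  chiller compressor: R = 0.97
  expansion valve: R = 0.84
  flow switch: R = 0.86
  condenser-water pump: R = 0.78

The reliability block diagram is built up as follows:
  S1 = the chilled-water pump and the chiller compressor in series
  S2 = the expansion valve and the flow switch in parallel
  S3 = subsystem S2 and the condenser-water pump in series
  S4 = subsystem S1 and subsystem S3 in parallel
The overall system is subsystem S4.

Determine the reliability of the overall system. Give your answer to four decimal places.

Series (chilled-water pump and chiller compressor): 0.890000 × 0.970000 = 0.863300
Parallel (expansion valve and flow switch): 1 − (1 − 0.840000)(1 − 0.860000) = 0.977600
Series ([0.977600] and condenser-water pump): 0.977600 × 0.780000 = 0.762528
Parallel ([0.863300] and [0.762528]): 1 − (1 − 0.863300)(1 − 0.762528) = 0.9675

0.9675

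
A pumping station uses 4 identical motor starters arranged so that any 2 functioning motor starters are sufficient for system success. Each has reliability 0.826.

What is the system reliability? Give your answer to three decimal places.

R = Σ_{i=2}^{4} C(4,i) p^i (1−p)^{4−i} with p = 0.826
C(4,2)·0.826^2·0.174^2 = 0.12394
C(4,3)·0.826^3·0.174^1 = 0.39224
C(4,4)·0.826^4·0.174^0 = 0.46550
Sum = 0.982

0.982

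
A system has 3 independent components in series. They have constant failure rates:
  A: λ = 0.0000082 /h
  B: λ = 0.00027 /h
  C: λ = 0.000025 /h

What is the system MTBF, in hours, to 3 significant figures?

Series of exponential components: λ_sys = Σ λ_i
λ_sys = 0.0000082 + 0.00027 + 0.000025 = 3.0320e-04 /h
MTBF = 1 / λ_sys = 3300 h

3300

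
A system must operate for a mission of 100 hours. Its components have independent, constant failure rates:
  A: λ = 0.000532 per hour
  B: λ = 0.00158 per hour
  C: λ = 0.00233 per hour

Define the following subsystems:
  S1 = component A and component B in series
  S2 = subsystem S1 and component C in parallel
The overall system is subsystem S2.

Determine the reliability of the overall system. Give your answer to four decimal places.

0.9604

R(A) = exp(−0.000532 × 100) = 0.948190
R(B) = exp(−0.00158 × 100) = 0.853850
R(C) = exp(−0.00233 × 100) = 0.792154
Series (A and B): 0.948190 × 0.853850 = 0.809612
Parallel ([0.809612] and C): 1 − (1 − 0.809612)(1 − 0.792154) = 0.9604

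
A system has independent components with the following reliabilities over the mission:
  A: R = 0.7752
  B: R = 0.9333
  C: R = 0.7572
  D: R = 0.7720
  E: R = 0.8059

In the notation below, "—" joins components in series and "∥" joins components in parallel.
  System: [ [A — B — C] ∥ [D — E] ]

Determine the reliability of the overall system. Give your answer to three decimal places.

Series (A, B, and C): 0.77520 × 0.93330 × 0.75720 = 0.54783
Series (D and E): 0.77200 × 0.80590 = 0.62215
Parallel ([0.54783] and [0.62215]): 1 − (1 − 0.54783)(1 − 0.62215) = 0.829

0.829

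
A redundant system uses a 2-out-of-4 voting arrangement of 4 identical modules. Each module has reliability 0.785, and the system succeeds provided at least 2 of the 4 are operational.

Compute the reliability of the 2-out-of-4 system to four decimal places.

R = Σ_{i=2}^{4} C(4,i) p^i (1−p)^{4−i} with p = 0.785
C(4,2)·0.785^2·0.215^2 = 0.170910
C(4,3)·0.785^3·0.215^1 = 0.416013
C(4,4)·0.785^4·0.215^0 = 0.379733
Sum = 0.9667

0.9667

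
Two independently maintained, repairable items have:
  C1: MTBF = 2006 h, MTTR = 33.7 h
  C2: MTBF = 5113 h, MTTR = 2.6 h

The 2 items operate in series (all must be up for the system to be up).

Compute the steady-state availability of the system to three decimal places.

A(C1) = MTBF/(MTBF+MTTR) = 2006/(2006+33.7) = 0.983478
A(C2) = MTBF/(MTBF+MTTR) = 5113/(5113+2.6) = 0.999492
Series availability: 0.983478 × 0.999492 = 0.983

0.983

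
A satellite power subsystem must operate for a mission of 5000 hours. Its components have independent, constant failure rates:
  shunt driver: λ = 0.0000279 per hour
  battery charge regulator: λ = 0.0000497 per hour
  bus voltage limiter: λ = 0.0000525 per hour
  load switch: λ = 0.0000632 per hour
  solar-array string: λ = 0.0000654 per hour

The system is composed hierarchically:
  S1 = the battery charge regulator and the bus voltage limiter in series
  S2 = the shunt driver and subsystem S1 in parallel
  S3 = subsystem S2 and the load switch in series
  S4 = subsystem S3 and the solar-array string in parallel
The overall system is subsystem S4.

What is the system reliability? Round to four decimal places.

0.9138

R(shunt driver) = exp(−0.0000279 × 5000) = 0.869793
R(battery charge regulator) = exp(−0.0000497 × 5000) = 0.779970
R(bus voltage limiter) = exp(−0.0000525 × 5000) = 0.769126
R(load switch) = exp(−0.0000632 × 5000) = 0.729059
R(solar-array string) = exp(−0.0000654 × 5000) = 0.721084
Series (battery charge regulator and bus voltage limiter): 0.779970 × 0.769126 = 0.599895
Parallel (shunt driver and [0.599895]): 1 − (1 − 0.869793)(1 − 0.599895) = 0.947904
Series ([0.947904] and load switch): 0.947904 × 0.729059 = 0.691078
Parallel ([0.691078] and solar-array string): 1 − (1 − 0.691078)(1 − 0.721084) = 0.9138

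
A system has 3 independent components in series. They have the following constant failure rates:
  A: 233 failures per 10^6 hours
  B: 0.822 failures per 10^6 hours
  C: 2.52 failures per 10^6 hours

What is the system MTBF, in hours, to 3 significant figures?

Series of exponential components: λ_sys = Σ λ_i
λ_sys = 0.000233 + 0.000000822 + 0.00000252 = 2.3634e-04 /h
MTBF = 1 / λ_sys = 4230 h

4230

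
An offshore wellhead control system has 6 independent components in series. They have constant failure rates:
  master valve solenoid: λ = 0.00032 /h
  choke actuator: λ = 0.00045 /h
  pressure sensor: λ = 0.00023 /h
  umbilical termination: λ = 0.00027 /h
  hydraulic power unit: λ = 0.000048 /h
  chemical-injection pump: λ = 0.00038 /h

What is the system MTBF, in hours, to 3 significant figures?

Series of exponential components: λ_sys = Σ λ_i
λ_sys = 0.00032 + 0.00045 + 0.00023 + 0.00027 + 0.000048 + 0.00038 = 1.6980e-03 /h
MTBF = 1 / λ_sys = 589 h

589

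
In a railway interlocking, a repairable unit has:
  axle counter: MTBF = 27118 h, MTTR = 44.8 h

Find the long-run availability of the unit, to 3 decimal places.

A(axle counter) = MTBF/(MTBF+MTTR) = 27118/(27118+44.8) = 0.998

0.998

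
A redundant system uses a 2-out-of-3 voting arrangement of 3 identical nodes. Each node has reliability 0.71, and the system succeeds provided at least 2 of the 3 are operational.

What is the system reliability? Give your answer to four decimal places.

0.7965

R = Σ_{i=2}^{3} C(3,i) p^i (1−p)^{3−i} with p = 0.71
C(3,2)·0.71^2·0.29^1 = 0.438567
C(3,3)·0.71^3·0.29^0 = 0.357911
Sum = 0.7965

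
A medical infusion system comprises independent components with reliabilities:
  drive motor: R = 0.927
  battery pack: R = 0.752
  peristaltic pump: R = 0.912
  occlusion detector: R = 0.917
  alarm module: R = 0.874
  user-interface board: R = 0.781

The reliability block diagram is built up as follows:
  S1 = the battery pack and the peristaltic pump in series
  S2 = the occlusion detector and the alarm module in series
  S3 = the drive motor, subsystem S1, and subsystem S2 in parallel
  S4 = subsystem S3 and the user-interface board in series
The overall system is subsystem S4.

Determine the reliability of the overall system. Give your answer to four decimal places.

Series (battery pack and peristaltic pump): 0.752000 × 0.912000 = 0.685824
Series (occlusion detector and alarm module): 0.917000 × 0.874000 = 0.801458
Parallel (drive motor, [0.685824], and [0.801458]): 1 − (1 − 0.927000)(1 − 0.685824)(1 − 0.801458) = 0.995446
Series ([0.995446] and user-interface board): 0.995446 × 0.781000 = 0.7774

0.7774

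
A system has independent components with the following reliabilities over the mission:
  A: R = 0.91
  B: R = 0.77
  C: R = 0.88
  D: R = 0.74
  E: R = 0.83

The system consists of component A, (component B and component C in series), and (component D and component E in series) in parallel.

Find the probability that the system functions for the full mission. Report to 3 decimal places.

Series (B and C): 0.77000 × 0.88000 = 0.67760
Series (D and E): 0.74000 × 0.83000 = 0.61420
Parallel (A, [0.67760], and [0.61420]): 1 − (1 − 0.91000)(1 − 0.67760)(1 − 0.61420) = 0.989

0.989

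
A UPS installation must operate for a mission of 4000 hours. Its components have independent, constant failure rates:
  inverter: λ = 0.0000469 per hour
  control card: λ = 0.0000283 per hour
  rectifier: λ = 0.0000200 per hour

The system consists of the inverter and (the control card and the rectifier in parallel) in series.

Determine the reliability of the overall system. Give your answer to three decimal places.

0.822

R(inverter) = exp(−0.0000469 × 4000) = 0.82895
R(control card) = exp(−0.0000283 × 4000) = 0.89297
R(rectifier) = exp(−0.0000200 × 4000) = 0.92312
Parallel (control card and rectifier): 1 − (1 − 0.89297)(1 − 0.92312) = 0.99177
Series (inverter and [0.99177]): 0.82895 × 0.99177 = 0.822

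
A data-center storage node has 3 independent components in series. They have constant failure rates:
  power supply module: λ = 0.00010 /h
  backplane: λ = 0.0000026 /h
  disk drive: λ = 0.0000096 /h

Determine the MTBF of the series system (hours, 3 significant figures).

Series of exponential components: λ_sys = Σ λ_i
λ_sys = 0.00010 + 0.0000026 + 0.0000096 = 1.1220e-04 /h
MTBF = 1 / λ_sys = 8910 h

8910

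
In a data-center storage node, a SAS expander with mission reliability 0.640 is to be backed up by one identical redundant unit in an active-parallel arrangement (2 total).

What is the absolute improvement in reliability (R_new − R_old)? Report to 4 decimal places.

0.2304

R_before = 0.640
R_after = 1 − (1 − 0.640)^2 = 0.8704
ΔR = 0.8704 − 0.640 = 0.2304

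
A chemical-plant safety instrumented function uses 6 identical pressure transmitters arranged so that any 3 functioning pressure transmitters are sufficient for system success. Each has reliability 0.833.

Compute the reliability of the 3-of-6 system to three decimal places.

R = Σ_{i=3}^{6} C(6,i) p^i (1−p)^{6−i} with p = 0.833
C(6,3)·0.833^3·0.167^3 = 0.05384
C(6,4)·0.833^4·0.167^2 = 0.20142
C(6,5)·0.833^5·0.167^1 = 0.40188
C(6,6)·0.833^6·0.167^0 = 0.33410
Sum = 0.991

0.991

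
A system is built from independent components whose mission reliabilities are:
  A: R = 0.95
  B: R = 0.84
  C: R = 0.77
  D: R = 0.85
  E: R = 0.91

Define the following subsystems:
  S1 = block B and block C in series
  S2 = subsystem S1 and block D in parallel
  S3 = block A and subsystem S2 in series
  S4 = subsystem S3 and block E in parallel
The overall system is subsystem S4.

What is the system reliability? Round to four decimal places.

0.9910

Series (B and C): 0.840000 × 0.770000 = 0.646800
Parallel ([0.646800] and D): 1 − (1 − 0.646800)(1 − 0.850000) = 0.947020
Series (A and [0.947020]): 0.950000 × 0.947020 = 0.899669
Parallel ([0.899669] and E): 1 − (1 − 0.899669)(1 − 0.910000) = 0.9910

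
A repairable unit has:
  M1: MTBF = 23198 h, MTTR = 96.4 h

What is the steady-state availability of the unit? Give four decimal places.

A(M1) = MTBF/(MTBF+MTTR) = 23198/(23198+96.4) = 0.9959

0.9959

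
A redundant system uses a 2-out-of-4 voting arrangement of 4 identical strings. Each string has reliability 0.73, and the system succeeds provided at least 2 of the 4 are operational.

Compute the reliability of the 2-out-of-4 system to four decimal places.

R = Σ_{i=2}^{4} C(4,i) p^i (1−p)^{4−i} with p = 0.73
C(4,2)·0.73^2·0.27^2 = 0.233090
C(4,3)·0.73^3·0.27^1 = 0.420138
C(4,4)·0.73^4·0.27^0 = 0.283982
Sum = 0.9372

0.9372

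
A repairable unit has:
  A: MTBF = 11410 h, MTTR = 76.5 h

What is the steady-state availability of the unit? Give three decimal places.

0.993

A(A) = MTBF/(MTBF+MTTR) = 11410/(11410+76.5) = 0.993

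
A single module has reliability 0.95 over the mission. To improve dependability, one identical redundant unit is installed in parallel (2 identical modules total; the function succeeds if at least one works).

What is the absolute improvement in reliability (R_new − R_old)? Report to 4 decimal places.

0.0475

R_before = 0.95
R_after = 1 − (1 − 0.95)^2 = 0.9975
ΔR = 0.9975 − 0.95 = 0.0475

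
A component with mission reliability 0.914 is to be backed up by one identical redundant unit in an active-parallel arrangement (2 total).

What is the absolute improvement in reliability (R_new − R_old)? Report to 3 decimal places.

R_before = 0.914
R_after = 1 − (1 − 0.914)^2 = 0.993
ΔR = 0.993 − 0.914 = 0.079

0.079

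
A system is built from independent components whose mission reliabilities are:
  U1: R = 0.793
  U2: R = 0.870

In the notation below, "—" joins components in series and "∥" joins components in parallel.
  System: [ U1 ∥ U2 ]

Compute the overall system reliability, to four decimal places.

Parallel (U1 and U2): 1 − (1 − 0.793000)(1 − 0.870000) = 0.9731

0.9731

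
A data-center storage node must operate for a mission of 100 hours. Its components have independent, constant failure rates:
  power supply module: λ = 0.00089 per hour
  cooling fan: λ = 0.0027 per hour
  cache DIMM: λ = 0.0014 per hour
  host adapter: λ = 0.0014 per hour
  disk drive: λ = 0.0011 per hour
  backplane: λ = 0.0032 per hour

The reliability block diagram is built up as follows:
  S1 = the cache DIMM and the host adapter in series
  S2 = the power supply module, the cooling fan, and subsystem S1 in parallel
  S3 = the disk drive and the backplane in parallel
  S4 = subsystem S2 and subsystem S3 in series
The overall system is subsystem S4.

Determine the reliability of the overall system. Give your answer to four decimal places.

0.9667

R(power supply module) = exp(−0.00089 × 100) = 0.914846
R(cooling fan) = exp(−0.0027 × 100) = 0.763379
R(cache DIMM) = exp(−0.0014 × 100) = 0.869358
R(host adapter) = exp(−0.0014 × 100) = 0.869358
R(disk drive) = exp(−0.0011 × 100) = 0.895834
R(backplane) = exp(−0.0032 × 100) = 0.726149
Series (cache DIMM and host adapter): 0.869358 × 0.869358 = 0.755783
Parallel (power supply module, cooling fan, and [0.755783]): 1 − (1 − 0.914846)(1 − 0.763379)(1 − 0.755783) = 0.995079
Parallel (disk drive and backplane): 1 − (1 − 0.895834)(1 − 0.726149) = 0.971474
Series ([0.995079] and [0.971474]): 0.995079 × 0.971474 = 0.9667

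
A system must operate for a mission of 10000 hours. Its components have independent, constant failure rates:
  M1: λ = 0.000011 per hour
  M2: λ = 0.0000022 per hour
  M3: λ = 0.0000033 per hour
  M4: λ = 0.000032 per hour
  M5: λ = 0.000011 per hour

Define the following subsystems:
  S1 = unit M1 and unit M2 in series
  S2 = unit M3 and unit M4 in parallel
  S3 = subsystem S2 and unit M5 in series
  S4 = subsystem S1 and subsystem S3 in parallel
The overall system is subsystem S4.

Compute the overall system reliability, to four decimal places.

R(M1) = exp(−0.000011 × 10000) = 0.895834
R(M2) = exp(−0.0000022 × 10000) = 0.978240
R(M3) = exp(−0.0000033 × 10000) = 0.967539
R(M4) = exp(−0.000032 × 10000) = 0.726149
R(M5) = exp(−0.000011 × 10000) = 0.895834
Series (M1 and M2): 0.895834 × 0.978240 = 0.876341
Parallel (M3 and M4): 1 − (1 − 0.967539)(1 − 0.726149) = 0.991111
Series ([0.991111] and M5): 0.991111 × 0.895834 = 0.887871
Parallel ([0.876341] and [0.887871]): 1 − (1 − 0.876341)(1 − 0.887871) = 0.9861

0.9861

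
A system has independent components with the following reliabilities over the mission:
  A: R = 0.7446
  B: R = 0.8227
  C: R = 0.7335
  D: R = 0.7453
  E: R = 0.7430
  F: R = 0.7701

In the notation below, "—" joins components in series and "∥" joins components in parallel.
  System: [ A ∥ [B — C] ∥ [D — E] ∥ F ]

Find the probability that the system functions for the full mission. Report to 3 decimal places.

0.990

Series (B and C): 0.82270 × 0.73350 = 0.60345
Series (D and E): 0.74530 × 0.74300 = 0.55376
Parallel (A, [0.60345], [0.55376], and F): 1 − (1 − 0.74460)(1 − 0.60345)(1 − 0.55376)(1 − 0.77010) = 0.990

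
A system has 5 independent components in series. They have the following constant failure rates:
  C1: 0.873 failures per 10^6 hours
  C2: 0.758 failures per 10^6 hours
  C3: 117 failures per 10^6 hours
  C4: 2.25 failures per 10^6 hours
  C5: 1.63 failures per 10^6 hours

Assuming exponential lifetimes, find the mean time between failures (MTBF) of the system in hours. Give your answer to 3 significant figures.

8160

Series of exponential components: λ_sys = Σ λ_i
λ_sys = 0.000000873 + 0.000000758 + 0.000117 + 0.00000225 + 0.00000163 = 1.2251e-04 /h
MTBF = 1 / λ_sys = 8160 h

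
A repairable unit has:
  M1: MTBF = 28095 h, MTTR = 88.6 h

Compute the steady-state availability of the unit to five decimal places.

A(M1) = MTBF/(MTBF+MTTR) = 28095/(28095+88.6) = 0.99686

0.99686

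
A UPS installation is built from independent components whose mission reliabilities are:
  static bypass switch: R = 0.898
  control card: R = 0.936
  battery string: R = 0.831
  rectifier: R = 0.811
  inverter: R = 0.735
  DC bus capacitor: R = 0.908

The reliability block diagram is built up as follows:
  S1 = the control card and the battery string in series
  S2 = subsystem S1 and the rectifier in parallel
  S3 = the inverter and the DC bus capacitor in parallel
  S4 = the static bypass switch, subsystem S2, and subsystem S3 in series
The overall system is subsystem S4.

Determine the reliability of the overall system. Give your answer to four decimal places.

0.8393

Series (control card and battery string): 0.936000 × 0.831000 = 0.777816
Parallel ([0.777816] and rectifier): 1 − (1 − 0.777816)(1 − 0.811000) = 0.958007
Parallel (inverter and DC bus capacitor): 1 − (1 − 0.735000)(1 − 0.908000) = 0.975620
Series (static bypass switch, [0.958007], and [0.975620]): 0.898000 × 0.958007 × 0.975620 = 0.8393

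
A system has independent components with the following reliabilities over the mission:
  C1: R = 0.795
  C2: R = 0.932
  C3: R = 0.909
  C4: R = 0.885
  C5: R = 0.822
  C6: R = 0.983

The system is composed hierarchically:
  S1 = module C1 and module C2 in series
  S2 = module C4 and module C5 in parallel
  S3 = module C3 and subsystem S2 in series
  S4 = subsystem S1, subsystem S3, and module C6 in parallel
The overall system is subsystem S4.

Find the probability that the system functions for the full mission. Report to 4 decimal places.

0.9995

Series (C1 and C2): 0.795000 × 0.932000 = 0.740940
Parallel (C4 and C5): 1 − (1 − 0.885000)(1 − 0.822000) = 0.979530
Series (C3 and [0.979530]): 0.909000 × 0.979530 = 0.890393
Parallel ([0.740940], [0.890393], and C6): 1 − (1 − 0.740940)(1 − 0.890393)(1 − 0.983000) = 0.9995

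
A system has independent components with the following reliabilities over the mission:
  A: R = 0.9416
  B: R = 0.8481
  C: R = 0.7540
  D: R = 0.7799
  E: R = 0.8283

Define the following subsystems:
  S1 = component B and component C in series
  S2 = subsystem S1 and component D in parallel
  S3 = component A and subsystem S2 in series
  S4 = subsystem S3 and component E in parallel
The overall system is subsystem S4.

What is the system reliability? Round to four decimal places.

0.9771

Series (B and C): 0.848100 × 0.754000 = 0.639467
Parallel ([0.639467] and D): 1 − (1 − 0.639467)(1 − 0.779900) = 0.920647
Series (A and [0.920647]): 0.941600 × 0.920647 = 0.866881
Parallel ([0.866881] and E): 1 − (1 − 0.866881)(1 − 0.828300) = 0.9771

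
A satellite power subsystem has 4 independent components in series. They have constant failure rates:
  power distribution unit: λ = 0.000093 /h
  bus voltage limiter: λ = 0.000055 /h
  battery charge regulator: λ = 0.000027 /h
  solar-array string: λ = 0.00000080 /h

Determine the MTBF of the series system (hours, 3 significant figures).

Series of exponential components: λ_sys = Σ λ_i
λ_sys = 0.000093 + 0.000055 + 0.000027 + 0.00000080 = 1.7580e-04 /h
MTBF = 1 / λ_sys = 5690 h

5690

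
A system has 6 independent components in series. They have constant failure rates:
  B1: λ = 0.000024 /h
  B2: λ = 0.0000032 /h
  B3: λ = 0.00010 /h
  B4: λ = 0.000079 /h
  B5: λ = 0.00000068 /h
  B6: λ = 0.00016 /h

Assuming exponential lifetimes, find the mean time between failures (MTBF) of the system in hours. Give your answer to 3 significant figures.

2730

Series of exponential components: λ_sys = Σ λ_i
λ_sys = 0.000024 + 0.0000032 + 0.00010 + 0.000079 + 0.00000068 + 0.00016 = 3.6688e-04 /h
MTBF = 1 / λ_sys = 2730 h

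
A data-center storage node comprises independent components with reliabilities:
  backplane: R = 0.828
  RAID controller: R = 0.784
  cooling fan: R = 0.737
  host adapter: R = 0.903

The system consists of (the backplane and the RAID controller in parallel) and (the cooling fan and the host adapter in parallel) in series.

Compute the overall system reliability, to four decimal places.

Parallel (backplane and RAID controller): 1 − (1 − 0.828000)(1 − 0.784000) = 0.962848
Parallel (cooling fan and host adapter): 1 − (1 − 0.737000)(1 − 0.903000) = 0.974489
Series ([0.962848] and [0.974489]): 0.962848 × 0.974489 = 0.9383

0.9383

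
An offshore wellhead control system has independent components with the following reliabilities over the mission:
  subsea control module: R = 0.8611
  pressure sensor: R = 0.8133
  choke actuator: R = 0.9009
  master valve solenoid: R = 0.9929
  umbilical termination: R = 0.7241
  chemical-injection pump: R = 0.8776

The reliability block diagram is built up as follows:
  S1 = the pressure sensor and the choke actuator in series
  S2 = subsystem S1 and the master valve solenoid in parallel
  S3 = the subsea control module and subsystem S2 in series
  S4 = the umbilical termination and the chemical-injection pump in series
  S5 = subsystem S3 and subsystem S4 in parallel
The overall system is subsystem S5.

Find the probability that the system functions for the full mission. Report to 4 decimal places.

0.9488

Series (pressure sensor and choke actuator): 0.813300 × 0.900900 = 0.732702
Parallel ([0.732702] and master valve solenoid): 1 − (1 − 0.732702)(1 − 0.992900) = 0.998102
Series (subsea control module and [0.998102]): 0.861100 × 0.998102 = 0.859466
Series (umbilical termination and chemical-injection pump): 0.724100 × 0.877600 = 0.635470
Parallel ([0.859466] and [0.635470]): 1 − (1 − 0.859466)(1 − 0.635470) = 0.9488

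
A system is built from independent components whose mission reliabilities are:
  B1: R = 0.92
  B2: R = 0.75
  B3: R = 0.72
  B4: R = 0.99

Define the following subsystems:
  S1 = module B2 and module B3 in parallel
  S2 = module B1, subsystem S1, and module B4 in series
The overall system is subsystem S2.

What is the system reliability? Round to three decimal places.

Parallel (B2 and B3): 1 − (1 − 0.75000)(1 − 0.72000) = 0.93000
Series (B1, [0.93000], and B4): 0.92000 × 0.93000 × 0.99000 = 0.847

0.847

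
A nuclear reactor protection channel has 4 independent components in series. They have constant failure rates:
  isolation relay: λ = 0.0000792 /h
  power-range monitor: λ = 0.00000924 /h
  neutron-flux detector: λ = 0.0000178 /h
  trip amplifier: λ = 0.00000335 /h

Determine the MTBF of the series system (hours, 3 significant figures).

9120

Series of exponential components: λ_sys = Σ λ_i
λ_sys = 0.0000792 + 0.00000924 + 0.0000178 + 0.00000335 = 1.0959e-04 /h
MTBF = 1 / λ_sys = 9120 h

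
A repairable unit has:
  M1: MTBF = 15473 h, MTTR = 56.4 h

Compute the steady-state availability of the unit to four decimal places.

A(M1) = MTBF/(MTBF+MTTR) = 15473/(15473+56.4) = 0.9964

0.9964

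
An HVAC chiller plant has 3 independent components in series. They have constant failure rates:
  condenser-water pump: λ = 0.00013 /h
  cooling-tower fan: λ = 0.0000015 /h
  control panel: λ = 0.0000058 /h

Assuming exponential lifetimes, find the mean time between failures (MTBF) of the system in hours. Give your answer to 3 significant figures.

7280

Series of exponential components: λ_sys = Σ λ_i
λ_sys = 0.00013 + 0.0000015 + 0.0000058 = 1.3730e-04 /h
MTBF = 1 / λ_sys = 7280 h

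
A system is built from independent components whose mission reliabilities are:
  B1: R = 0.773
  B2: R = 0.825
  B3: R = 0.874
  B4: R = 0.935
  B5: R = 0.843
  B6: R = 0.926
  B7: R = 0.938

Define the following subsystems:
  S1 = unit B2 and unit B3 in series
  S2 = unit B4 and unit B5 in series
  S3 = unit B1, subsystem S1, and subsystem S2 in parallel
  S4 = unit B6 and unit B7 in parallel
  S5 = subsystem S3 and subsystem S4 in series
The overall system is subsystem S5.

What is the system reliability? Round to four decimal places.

0.9821

Series (B2 and B3): 0.825000 × 0.874000 = 0.721050
Series (B4 and B5): 0.935000 × 0.843000 = 0.788205
Parallel (B1, [0.721050], and [0.788205]): 1 − (1 − 0.773000)(1 − 0.721050)(1 − 0.788205) = 0.986589
Parallel (B6 and B7): 1 − (1 − 0.926000)(1 − 0.938000) = 0.995412
Series ([0.986589] and [0.995412]): 0.986589 × 0.995412 = 0.9821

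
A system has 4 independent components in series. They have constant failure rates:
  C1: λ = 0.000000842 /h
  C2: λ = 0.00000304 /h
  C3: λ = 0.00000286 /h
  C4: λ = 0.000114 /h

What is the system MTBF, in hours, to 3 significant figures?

Series of exponential components: λ_sys = Σ λ_i
λ_sys = 0.000000842 + 0.00000304 + 0.00000286 + 0.000114 = 1.2074e-04 /h
MTBF = 1 / λ_sys = 8280 h

8280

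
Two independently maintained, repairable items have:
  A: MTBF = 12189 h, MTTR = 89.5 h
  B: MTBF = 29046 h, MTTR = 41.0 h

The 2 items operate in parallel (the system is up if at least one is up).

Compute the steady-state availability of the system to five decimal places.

A(A) = MTBF/(MTBF+MTTR) = 12189/(12189+89.5) = 0.992711
A(B) = MTBF/(MTBF+MTTR) = 29046/(29046+41.0) = 0.998590
Parallel availability: 1 − (1 − 0.992711)(1 − 0.998590) = 0.99999

0.99999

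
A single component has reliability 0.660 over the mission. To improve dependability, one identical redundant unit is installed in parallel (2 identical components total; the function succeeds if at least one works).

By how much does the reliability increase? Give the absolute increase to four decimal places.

0.2244

R_before = 0.660
R_after = 1 − (1 − 0.660)^2 = 0.8844
ΔR = 0.8844 − 0.660 = 0.2244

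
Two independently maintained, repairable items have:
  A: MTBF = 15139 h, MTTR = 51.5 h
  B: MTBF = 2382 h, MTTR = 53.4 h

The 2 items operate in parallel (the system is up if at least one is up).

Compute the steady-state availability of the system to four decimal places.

A(A) = MTBF/(MTBF+MTTR) = 15139/(15139+51.5) = 0.996610
A(B) = MTBF/(MTBF+MTTR) = 2382/(2382+53.4) = 0.978073
Parallel availability: 1 − (1 − 0.996610)(1 − 0.978073) = 0.9999

0.9999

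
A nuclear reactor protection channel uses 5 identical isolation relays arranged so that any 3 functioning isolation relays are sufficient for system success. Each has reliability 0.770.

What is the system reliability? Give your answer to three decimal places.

0.916

R = Σ_{i=3}^{5} C(5,i) p^i (1−p)^{5−i} with p = 0.770
C(5,3)·0.770^3·0.230^2 = 0.24151
C(5,4)·0.770^4·0.230^1 = 0.40426
C(5,5)·0.770^5·0.230^0 = 0.27068
Sum = 0.916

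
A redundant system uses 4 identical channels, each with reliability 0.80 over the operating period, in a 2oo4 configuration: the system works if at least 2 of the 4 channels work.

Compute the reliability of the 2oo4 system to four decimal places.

0.9728

R = Σ_{i=2}^{4} C(4,i) p^i (1−p)^{4−i} with p = 0.80
C(4,2)·0.80^2·0.20^2 = 0.153600
C(4,3)·0.80^3·0.20^1 = 0.409600
C(4,4)·0.80^4·0.20^0 = 0.409600
Sum = 0.9728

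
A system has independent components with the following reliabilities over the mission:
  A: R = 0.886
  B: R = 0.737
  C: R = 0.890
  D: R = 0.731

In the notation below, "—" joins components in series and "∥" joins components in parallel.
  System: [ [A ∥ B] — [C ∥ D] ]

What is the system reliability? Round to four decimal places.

Parallel (A and B): 1 − (1 − 0.886000)(1 − 0.737000) = 0.970018
Parallel (C and D): 1 − (1 − 0.890000)(1 − 0.731000) = 0.970410
Series ([0.970018] and [0.970410]): 0.970018 × 0.970410 = 0.9413

0.9413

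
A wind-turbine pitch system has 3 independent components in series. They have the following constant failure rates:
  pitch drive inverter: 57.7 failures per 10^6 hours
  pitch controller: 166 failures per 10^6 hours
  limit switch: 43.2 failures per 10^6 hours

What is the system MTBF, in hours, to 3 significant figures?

3750

Series of exponential components: λ_sys = Σ λ_i
λ_sys = 0.0000577 + 0.000166 + 0.0000432 = 2.6690e-04 /h
MTBF = 1 / λ_sys = 3750 h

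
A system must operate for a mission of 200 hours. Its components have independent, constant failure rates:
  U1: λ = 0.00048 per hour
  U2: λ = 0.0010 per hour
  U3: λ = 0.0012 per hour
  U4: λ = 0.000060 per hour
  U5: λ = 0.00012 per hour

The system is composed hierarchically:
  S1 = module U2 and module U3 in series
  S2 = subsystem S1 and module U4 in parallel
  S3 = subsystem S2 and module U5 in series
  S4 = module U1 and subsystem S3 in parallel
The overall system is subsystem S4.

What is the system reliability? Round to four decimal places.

R(U1) = exp(−0.00048 × 200) = 0.908464
R(U2) = exp(−0.0010 × 200) = 0.818731
R(U3) = exp(−0.0012 × 200) = 0.786628
R(U4) = exp(−0.000060 × 200) = 0.988072
R(U5) = exp(−0.00012 × 200) = 0.976286
Series (U2 and U3): 0.818731 × 0.786628 = 0.644037
Parallel ([0.644037] and U4): 1 − (1 − 0.644037)(1 − 0.988072) = 0.995754
Series ([0.995754] and U5): 0.995754 × 0.976286 = 0.972141
Parallel (U1 and [0.972141]): 1 − (1 − 0.908464)(1 − 0.972141) = 0.9974

0.9974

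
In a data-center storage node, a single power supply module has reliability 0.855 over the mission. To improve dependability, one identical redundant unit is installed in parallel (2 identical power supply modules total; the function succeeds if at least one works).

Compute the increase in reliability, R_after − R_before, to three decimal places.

0.124

R_before = 0.855
R_after = 1 − (1 − 0.855)^2 = 0.979
ΔR = 0.979 − 0.855 = 0.124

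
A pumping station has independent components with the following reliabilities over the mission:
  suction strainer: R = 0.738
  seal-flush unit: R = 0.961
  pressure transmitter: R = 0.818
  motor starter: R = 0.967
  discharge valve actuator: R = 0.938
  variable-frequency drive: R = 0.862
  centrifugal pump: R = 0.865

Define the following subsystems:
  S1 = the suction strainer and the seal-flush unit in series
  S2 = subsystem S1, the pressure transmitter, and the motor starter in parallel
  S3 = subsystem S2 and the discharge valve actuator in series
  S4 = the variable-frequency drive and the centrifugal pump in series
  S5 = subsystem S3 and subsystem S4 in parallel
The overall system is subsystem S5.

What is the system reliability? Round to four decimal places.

0.9838

Series (suction strainer and seal-flush unit): 0.738000 × 0.961000 = 0.709218
Parallel ([0.709218], pressure transmitter, and motor starter): 1 − (1 − 0.709218)(1 − 0.818000)(1 − 0.967000) = 0.998254
Series ([0.998254] and discharge valve actuator): 0.998254 × 0.938000 = 0.936362
Series (variable-frequency drive and centrifugal pump): 0.862000 × 0.865000 = 0.745630
Parallel ([0.936362] and [0.745630]): 1 − (1 − 0.936362)(1 − 0.745630) = 0.9838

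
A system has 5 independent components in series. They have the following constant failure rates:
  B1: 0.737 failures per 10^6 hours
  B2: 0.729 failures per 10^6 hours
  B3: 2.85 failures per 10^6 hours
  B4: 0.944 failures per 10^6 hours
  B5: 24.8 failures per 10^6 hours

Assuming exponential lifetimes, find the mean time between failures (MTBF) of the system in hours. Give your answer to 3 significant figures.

Series of exponential components: λ_sys = Σ λ_i
λ_sys = 0.000000737 + 0.000000729 + 0.00000285 + 0.000000944 + 0.0000248 = 3.0060e-05 /h
MTBF = 1 / λ_sys = 33300 h

33300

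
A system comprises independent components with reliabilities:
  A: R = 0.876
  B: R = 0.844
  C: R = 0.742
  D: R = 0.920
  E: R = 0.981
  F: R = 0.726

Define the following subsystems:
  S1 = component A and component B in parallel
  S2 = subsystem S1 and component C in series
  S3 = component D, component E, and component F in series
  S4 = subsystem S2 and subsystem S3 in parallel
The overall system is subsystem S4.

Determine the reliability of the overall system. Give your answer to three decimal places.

Parallel (A and B): 1 − (1 − 0.87600)(1 − 0.84400) = 0.98066
Series ([0.98066] and C): 0.98066 × 0.74200 = 0.72765
Series (D, E, and F): 0.92000 × 0.98100 × 0.72600 = 0.65523
Parallel ([0.72765] and [0.65523]): 1 − (1 − 0.72765)(1 − 0.65523) = 0.906

0.906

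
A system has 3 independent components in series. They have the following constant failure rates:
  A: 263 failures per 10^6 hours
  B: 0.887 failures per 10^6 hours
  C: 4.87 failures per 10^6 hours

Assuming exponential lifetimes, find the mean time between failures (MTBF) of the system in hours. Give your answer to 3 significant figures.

Series of exponential components: λ_sys = Σ λ_i
λ_sys = 0.000263 + 0.000000887 + 0.00000487 = 2.6876e-04 /h
MTBF = 1 / λ_sys = 3720 h

3720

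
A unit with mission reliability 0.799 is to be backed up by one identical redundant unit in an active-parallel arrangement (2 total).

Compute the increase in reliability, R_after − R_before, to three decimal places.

R_before = 0.799
R_after = 1 − (1 − 0.799)^2 = 0.960
ΔR = 0.960 − 0.799 = 0.161

0.161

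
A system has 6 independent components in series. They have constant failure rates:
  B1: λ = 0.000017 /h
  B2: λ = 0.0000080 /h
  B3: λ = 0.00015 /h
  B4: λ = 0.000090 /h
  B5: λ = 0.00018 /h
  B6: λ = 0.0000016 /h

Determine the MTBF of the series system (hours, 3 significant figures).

2240

Series of exponential components: λ_sys = Σ λ_i
λ_sys = 0.000017 + 0.0000080 + 0.00015 + 0.000090 + 0.00018 + 0.0000016 = 4.4660e-04 /h
MTBF = 1 / λ_sys = 2240 h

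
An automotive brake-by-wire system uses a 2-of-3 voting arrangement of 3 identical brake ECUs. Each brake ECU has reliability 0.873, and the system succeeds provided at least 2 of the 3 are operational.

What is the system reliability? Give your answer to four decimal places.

0.9557

R = Σ_{i=2}^{3} C(3,i) p^i (1−p)^{3−i} with p = 0.873
C(3,2)·0.873^2·0.127^1 = 0.290371
C(3,3)·0.873^3·0.127^0 = 0.665339
Sum = 0.9557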